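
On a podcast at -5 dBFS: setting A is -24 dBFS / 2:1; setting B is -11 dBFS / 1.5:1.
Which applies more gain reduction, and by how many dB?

A: overshoot 19 dB → output overshoot 9.5 dB → GR 9.5 dB.
B: overshoot 6 dB → output overshoot 4 dB → GR 2 dB.
Difference: 7.5 dB in favour of A.

A, by 7.5 dB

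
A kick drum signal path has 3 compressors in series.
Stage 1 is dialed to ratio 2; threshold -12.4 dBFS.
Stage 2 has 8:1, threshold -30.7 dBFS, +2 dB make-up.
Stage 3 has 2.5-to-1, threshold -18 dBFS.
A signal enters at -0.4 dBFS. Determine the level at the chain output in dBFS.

Stage 1: overshoot 12 dB → 12/2 = 6 dB → -6.4 dBFS.
Stage 2: 24.3 dB above -30.7 dBFS, reduced 8:1 to 3.0375 dB above → -27.6625 dBFS; +2 dB make-up → -25.6625 dBFS.
Stage 3: -25.6625 dBFS is at or below the -18 dBFS threshold — no compression; output -25.6625 dBFS.

-25.6625 dBFS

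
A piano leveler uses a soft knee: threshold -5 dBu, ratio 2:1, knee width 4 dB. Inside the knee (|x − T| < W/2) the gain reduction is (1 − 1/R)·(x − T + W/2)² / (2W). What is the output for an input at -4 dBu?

x − T + W/2 = -4 − (-5) + 2 = 3.
GR = (1 − 1/2) × 3² / 8 = 0.5 × 9 / 8 = 0.5625 dB.
Output = -4 − 0.5625 = -4.5625 dBu.

-4.5625 dBu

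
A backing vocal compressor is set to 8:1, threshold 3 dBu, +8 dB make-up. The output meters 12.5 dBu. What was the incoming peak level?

Before make-up, the level was 12.5 − 8 = 4.5 dBu.
The compressed level sits 4.5 − 3 = 1.5 dB over threshold.
Before 8:1 compression the overshoot was 1.5 × 8 = 12 dB, so input = 3 + 12 = 15 dBu.

15 dBu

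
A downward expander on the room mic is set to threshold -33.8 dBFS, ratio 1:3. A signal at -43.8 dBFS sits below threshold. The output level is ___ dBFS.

Undershoot = (-33.8) − (-43.8) = 10 dB.
At 1:3, that expands to 30 dB under threshold.
Output = -33.8 − 30 = -63.8 dBFS.

-63.8 dBFS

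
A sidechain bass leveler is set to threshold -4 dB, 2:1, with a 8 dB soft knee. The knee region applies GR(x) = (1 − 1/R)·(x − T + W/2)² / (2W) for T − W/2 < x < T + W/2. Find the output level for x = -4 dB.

x − T + W/2 = -4 − (-4) + 4 = 4.
GR = (1 − 1/2) × 4² / 16 = 0.5 × 16 / 16 = 0.5 dB.
Output = -4 − 0.5 = -4.5 dB.

-4.5 dB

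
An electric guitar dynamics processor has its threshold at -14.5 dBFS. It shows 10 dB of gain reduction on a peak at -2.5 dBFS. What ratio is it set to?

6:1

Input overshoot = -2.5 − (-14.5) = 12 dB.
Output overshoot = 12 − 10 = 2 dB.
Ratio = input overshoot / output overshoot = 12 / 2 = 6.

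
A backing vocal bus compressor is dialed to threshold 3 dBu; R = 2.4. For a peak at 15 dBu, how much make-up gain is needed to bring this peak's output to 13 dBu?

Without make-up, output = threshold + overshoot/2.4 = 3 + 5 = 8 dBu.
Gap to target: 5 dB.

5 dB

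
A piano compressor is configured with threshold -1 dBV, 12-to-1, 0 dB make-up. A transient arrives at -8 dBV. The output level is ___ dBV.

-8 dBV is 7 dB below the -1 dBV threshold, so no gain reduction is applied.
Output = input = -8 dBV.

-8 dBV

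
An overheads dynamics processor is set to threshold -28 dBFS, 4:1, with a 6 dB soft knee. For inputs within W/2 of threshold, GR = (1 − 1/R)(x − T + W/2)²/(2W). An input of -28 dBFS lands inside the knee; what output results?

-28.5625 dBFS

x − T + W/2 = -28 − (-28) + 3 = 3.
GR = (1 − 1/4) × 3² / 12 = 0.75 × 9 / 12 = 0.5625 dB.
Output = -28 − 0.5625 = -28.5625 dBFS.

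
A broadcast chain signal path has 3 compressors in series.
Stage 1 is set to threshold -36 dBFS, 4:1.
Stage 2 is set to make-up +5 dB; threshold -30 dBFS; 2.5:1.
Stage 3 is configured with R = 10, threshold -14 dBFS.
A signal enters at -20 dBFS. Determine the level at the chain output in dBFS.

Stage 1: 16 dB above -36 dBFS, reduced 4:1 to 4 dB above → -32 dBFS.
Stage 2: -32 dBFS is at or below the -30 dBFS threshold — no compression; make-up brings it to -27 dBFS.
Stage 3: below threshold (-27 ≤ -14); passes unchanged; output -27 dBFS.

-27 dBFS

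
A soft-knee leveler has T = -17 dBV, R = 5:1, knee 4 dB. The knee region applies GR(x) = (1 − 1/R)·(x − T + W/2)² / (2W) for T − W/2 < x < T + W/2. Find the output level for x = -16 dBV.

x − T + W/2 = -16 − (-17) + 2 = 3.
GR = (1 − 1/5) × 3² / 8 = 0.8 × 9 / 8 = 0.9 dB.
Output = -16 − 0.9 = -16.9 dBV.

-16.9 dBV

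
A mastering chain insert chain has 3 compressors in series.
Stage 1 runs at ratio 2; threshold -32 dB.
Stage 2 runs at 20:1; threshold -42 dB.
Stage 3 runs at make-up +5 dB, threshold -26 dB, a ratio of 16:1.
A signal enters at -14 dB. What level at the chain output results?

Stage 1: overshoot 18 dB → 18/2 = 9 dB → -23 dB.
Stage 2: overshoot 19 dB → 19/20 = 0.95 dB → -41.05 dB.
Stage 3: -41.05 dB is at or below the -26 dB threshold — no compression; make-up brings it to -36.05 dB.

-36.05 dB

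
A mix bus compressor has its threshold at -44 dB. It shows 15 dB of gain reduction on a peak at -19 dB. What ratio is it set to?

2.5:1

Input overshoot = -19 − (-44) = 25 dB.
Output overshoot = 25 − 15 = 10 dB.
Ratio = input overshoot / output overshoot = 25 / 10 = 2.5.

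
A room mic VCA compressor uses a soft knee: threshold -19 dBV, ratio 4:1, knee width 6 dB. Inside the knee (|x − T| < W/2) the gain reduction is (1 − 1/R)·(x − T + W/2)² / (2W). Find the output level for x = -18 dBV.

x − T + W/2 = -18 − (-19) + 3 = 4.
GR = (1 − 1/4) × 4² / 12 = 0.75 × 16 / 12 = 1 dB.
Output = -18 − 1 = -19 dBV.

-19 dBV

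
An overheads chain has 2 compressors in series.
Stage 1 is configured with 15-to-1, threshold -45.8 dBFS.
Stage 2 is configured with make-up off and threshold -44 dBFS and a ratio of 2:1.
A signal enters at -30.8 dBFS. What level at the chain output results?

-44.8 dBFS

Stage 1: 15 dB above -45.8 dBFS, reduced 15:1 to 1 dB above → -44.8 dBFS.
Stage 2: below threshold (-44.8 ≤ -44); passes unchanged; output -44.8 dBFS.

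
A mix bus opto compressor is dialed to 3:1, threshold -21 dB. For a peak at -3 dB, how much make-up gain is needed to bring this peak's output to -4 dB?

Overshoot 18 dB → 18/3 = 6 dB after compression, so the compressed level is -21 + 6 = -15 dB.
Make-up = target − compressed = -4 − (-15) = 11 dB.

11 dB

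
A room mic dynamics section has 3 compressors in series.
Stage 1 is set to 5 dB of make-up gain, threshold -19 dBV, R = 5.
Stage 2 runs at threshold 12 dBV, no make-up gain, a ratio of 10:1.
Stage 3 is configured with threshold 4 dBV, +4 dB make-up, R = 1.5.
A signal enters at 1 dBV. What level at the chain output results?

-6 dBV

Stage 1: overshoot 20 dB → 20/5 = 4 dB → -15 dBV; +5 dB make-up → -10 dBV.
Stage 2: -10 dBV is at or below the 12 dBV threshold — no compression; output -10 dBV.
Stage 3: -10 dBV ≤ 4 dBV, so stage 3 doesn't engage; make-up brings it to -6 dBV.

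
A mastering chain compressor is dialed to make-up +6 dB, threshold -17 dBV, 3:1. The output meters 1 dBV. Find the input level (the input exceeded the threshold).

Before make-up, the level was 1 − 6 = -5 dBV.
The compressed level sits -5 − (-17) = 12 dB over threshold.
Before 3:1 compression the overshoot was 12 × 3 = 36 dB, so input = -17 + 36 = 19 dBV.

19 dBV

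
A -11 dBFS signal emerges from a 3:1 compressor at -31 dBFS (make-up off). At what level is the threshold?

Gain reduction = -11 − (-31) = 20 dB; output overshoot = GR / (R − 1) = 20 / 2 = 10 dB.
Threshold = output − output overshoot = -31 − 10 = -41 dBFS.

-41 dBFS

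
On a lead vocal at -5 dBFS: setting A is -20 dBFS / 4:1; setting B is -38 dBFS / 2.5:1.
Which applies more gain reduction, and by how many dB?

A: overshoot 15 dB → output overshoot 3.75 dB → GR 11.25 dB.
B: overshoot 33 dB → output overshoot 13.2 dB → GR 19.8 dB.
Difference: 8.55 dB in favour of B.

B, by 8.55 dB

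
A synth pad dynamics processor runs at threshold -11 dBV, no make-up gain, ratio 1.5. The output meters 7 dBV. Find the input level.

That's 18 dB above the -11 dBV threshold.
Undo the ratio: input overshoot = 18 × 1.5 = 27 dB, giving input = 16 dBV.

16 dBV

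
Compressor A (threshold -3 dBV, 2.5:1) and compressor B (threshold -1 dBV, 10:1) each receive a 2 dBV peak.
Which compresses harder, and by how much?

A: 5 dB over, compressed to 2 dB over, so 3 dB of GR.
B: 3 dB over, compressed to 0.3 dB over, so 2.7 dB of GR.
Difference: 0.3 dB in favour of A.

A, by 0.3 dB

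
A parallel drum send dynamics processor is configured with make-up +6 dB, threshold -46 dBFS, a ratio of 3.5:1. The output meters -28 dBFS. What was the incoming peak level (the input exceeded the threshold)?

Before make-up, the level was -28 − 6 = -34 dBFS.
Post-compression overshoot = -34 − (-46) = 12 dB.
Input overshoot = R × output overshoot = 42 dB → input = -46 + 42 = -4 dBFS.

-4 dBFS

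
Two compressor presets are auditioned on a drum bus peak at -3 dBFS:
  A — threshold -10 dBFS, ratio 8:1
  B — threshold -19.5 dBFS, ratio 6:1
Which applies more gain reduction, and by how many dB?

A: GR = 7 − 7/8 = 6.125 dB.
B: GR = 16.5 − 16.5/6 = 13.75 dB.
B applies 7.625 dB more gain reduction.

B, by 7.625 dB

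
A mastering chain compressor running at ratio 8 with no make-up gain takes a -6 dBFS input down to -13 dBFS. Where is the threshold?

-14 dBFS

Let T be the threshold. Output overshoot = (input overshoot)/R, so -13 − T = (-6 − T)/8.
8·(-13 − T) = -6 − T → 7·T = -104 − (-6) = -98.
T = -98/7 = -14 dBFS.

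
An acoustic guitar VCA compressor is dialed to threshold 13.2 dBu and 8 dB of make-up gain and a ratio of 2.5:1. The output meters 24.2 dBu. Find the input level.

Before make-up, the level was 24.2 − 8 = 16.2 dBu.
That's 3 dB above the 13.2 dBu threshold.
Undo the ratio: input overshoot = 3 × 2.5 = 7.5 dB, giving input = 20.7 dBu.

20.7 dBu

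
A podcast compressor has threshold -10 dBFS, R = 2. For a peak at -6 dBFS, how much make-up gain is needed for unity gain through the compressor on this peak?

Without make-up, output = threshold + overshoot/2 = -10 + 2 = -8 dBFS.
Gap to target: 2 dB.

2 dB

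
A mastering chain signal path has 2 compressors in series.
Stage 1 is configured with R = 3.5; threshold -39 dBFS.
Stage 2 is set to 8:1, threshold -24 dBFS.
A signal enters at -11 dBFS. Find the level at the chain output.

Stage 1: -11 dBFS is 28 dB over -39 dBFS; at 3.5:1 that becomes 8 dB over, giving -31 dBFS.
Stage 2: -31 dBFS ≤ -24 dBFS, so stage 2 doesn't engage; output -31 dBFS.

-31 dBFS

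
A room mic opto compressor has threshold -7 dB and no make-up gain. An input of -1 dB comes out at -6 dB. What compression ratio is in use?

6:1

Input overshoot = -1 − (-7) = 6 dB; output overshoot = -6 − (-7) = 1 dB.
Ratio = 6 / 1 = 6.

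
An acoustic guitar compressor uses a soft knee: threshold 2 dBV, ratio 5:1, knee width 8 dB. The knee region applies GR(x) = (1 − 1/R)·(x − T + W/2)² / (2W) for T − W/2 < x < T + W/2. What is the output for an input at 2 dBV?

x − T + W/2 = 2 − 2 + 4 = 4.
GR = (1 − 1/5) × 4² / 16 = 0.8 × 16 / 16 = 0.8 dB.
Output = 2 − 0.8 = 1.2 dBV.

1.2 dBV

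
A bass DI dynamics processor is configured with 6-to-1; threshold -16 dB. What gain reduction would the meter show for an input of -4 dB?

The signal is 12 dB above threshold.
At 6:1, output sits 12/6 = 2 dB above threshold.
Gain reduction = 12 − 2 = 10 dB.

10 dB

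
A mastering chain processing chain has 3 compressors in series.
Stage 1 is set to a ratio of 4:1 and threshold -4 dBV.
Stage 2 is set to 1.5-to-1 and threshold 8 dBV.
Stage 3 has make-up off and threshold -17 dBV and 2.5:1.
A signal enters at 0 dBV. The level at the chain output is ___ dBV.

-11.4 dBV

Stage 1: overshoot 4 dB → 4/4 = 1 dB → -3 dBV.
Stage 2: below threshold (-3 ≤ 8); passes unchanged; output -3 dBV.
Stage 3: -3 dBV is 14 dB over -17 dBV; at 2.5:1 that becomes 5.6 dB over, giving -11.4 dBV.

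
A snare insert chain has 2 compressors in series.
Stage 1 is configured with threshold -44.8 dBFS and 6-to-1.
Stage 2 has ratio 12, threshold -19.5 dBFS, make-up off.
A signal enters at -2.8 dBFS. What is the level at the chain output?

Stage 1: -2.8 dBFS is 42 dB over -44.8 dBFS; at 6:1 that becomes 7 dB over, giving -37.8 dBFS.
Stage 2: below threshold (-37.8 ≤ -19.5); passes unchanged; output -37.8 dBFS.

-37.8 dBFS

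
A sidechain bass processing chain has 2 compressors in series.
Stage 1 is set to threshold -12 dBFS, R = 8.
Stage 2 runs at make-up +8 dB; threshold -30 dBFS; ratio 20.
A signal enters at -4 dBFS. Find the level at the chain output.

-21.05 dBFS

Stage 1: 8 dB above -12 dBFS, reduced 8:1 to 1 dB above → -11 dBFS.
Stage 2: overshoot 19 dB → 19/20 = 0.95 dB → -29.05 dBFS; +8 dB make-up → -21.05 dBFS.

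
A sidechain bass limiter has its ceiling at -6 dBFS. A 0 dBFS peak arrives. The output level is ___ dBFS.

-6 dBFS

The limiter clamps the peak to its -6 dBFS ceiling.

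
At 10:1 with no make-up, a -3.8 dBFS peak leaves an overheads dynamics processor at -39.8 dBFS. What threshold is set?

Let T be the threshold. Output overshoot = (input overshoot)/R, so -39.8 − T = (-3.8 − T)/10.
10·(-39.8 − T) = -3.8 − T → 9·T = -398 − (-3.8) = -394.2.
T = -394.2/9 = -43.8 dBFS.

-43.8 dBFS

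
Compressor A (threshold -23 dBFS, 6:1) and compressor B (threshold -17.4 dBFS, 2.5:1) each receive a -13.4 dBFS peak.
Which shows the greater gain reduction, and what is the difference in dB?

A: 9.6 dB over, compressed to 1.6 dB over, so 8 dB of GR.
B: 4 dB over, compressed to 1.6 dB over, so 2.4 dB of GR.
A reduces 5.6 dB more.

A, by 5.6 dB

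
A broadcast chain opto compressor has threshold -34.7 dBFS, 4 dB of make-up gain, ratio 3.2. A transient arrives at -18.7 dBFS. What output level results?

-18.7 dBFS sits 16 dB over threshold.
The 16 dB excess becomes 5 dB after 3.2:1 reduction.
So the level is -34.7 + 5 = -29.7 dBFS; make-up adds 4 dB, giving -25.7 dBFS.

-25.7 dBFS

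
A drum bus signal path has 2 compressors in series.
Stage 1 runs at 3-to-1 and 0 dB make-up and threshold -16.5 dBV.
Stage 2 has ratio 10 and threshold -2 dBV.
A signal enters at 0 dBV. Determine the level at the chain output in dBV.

-11 dBV

Stage 1: 16.5 dB above -16.5 dBV, reduced 3:1 to 5.5 dB above → -11 dBV.
Stage 2: -11 dBV ≤ -2 dBV, so stage 2 doesn't engage; output -11 dBV.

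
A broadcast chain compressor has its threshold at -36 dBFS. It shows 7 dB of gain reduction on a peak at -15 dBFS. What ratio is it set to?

Input overshoot = -15 − (-36) = 21 dB.
Output overshoot = 21 − 7 = 14 dB.
Ratio = input overshoot / output overshoot = 21 / 14 = 1.5.

1.5:1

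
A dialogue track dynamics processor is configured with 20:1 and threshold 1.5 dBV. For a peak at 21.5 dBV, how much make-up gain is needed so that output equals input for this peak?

Overshoot 20 dB → 20/20 = 1 dB after compression, so the compressed level is 1.5 + 1 = 2.5 dBV.
Make-up = target − compressed = 21.5 − 2.5 = 19 dB.

19 dB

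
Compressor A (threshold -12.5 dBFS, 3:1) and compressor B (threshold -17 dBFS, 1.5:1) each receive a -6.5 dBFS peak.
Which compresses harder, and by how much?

A: 6 dB over, compressed to 2 dB over, so 4 dB of GR.
B: 10.5 dB over, compressed to 7 dB over, so 3.5 dB of GR.
A reduces 0.5 dB more.

A, by 0.5 dB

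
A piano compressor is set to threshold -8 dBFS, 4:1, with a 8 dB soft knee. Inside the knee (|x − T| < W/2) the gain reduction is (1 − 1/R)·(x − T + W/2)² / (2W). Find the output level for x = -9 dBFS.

-9.421875 dBFS

x − T + W/2 = -9 − (-8) + 4 = 3.
GR = (1 − 1/4) × 3² / 16 = 0.75 × 9 / 16 = 0.421875 dB.
Output = -9 − 0.421875 = -9.421875 dBFS.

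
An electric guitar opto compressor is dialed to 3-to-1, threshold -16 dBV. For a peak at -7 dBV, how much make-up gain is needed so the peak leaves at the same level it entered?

6 dB

Overshoot 9 dB → 9/3 = 3 dB after compression, so the compressed level is -16 + 3 = -13 dBV.
Make-up = target − compressed = -7 − (-13) = 6 dB.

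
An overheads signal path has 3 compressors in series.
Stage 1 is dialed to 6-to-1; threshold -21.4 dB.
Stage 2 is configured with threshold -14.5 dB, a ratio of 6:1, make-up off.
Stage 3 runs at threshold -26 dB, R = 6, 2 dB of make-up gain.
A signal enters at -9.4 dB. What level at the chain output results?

-22.9 dB

Stage 1: -9.4 dB is 12 dB over -21.4 dB; at 6:1 that becomes 2 dB over, giving -19.4 dB.
Stage 2: below threshold (-19.4 ≤ -14.5); passes unchanged; output -19.4 dB.
Stage 3: overshoot 6.6 dB → 6.6/6 = 1.1 dB → -24.9 dB; +2 dB make-up → -22.9 dB.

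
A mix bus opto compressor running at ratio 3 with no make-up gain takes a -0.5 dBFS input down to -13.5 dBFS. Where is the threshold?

Let T be the threshold. Output overshoot = (input overshoot)/R, so -13.5 − T = (-0.5 − T)/3.
3·(-13.5 − T) = -0.5 − T → 2·T = -40.5 − (-0.5) = -40.
T = -40/2 = -20 dBFS.

-20 dBFS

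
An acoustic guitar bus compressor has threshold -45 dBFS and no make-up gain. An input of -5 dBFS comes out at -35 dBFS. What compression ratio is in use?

4:1

Input overshoot = -5 − (-45) = 40 dB; output overshoot = -35 − (-45) = 10 dB.
Ratio = 40 / 10 = 4.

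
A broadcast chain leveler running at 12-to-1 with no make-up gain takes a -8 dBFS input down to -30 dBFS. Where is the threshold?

Gain reduction = -8 − (-30) = 22 dB; output overshoot = GR / (R − 1) = 22 / 11 = 2 dB.
Threshold = output − output overshoot = -30 − 2 = -32 dBFS.

-32 dBFS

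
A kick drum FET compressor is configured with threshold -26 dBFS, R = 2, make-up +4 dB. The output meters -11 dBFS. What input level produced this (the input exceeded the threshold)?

-4 dBFS

Stripping the +4 dB make-up gives -15 dBFS at the gain stage.
The compressed level sits -15 − (-26) = 11 dB over threshold.
Before 2:1 compression the overshoot was 11 × 2 = 22 dB, so input = -26 + 22 = -4 dBFS.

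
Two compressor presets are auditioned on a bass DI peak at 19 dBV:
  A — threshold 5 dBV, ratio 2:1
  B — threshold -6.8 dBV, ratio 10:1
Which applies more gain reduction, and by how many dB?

B, by 16.22 dB

A: overshoot 14 dB → output overshoot 7 dB → GR 7 dB.
B: overshoot 25.8 dB → output overshoot 2.58 dB → GR 23.22 dB.
B reduces 16.22 dB more.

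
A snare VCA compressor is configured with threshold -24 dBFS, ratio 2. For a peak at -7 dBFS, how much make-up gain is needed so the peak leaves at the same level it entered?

8.5 dB

Without make-up, output = threshold + overshoot/2 = -24 + 8.5 = -15.5 dBFS.
Gap to target: 8.5 dB.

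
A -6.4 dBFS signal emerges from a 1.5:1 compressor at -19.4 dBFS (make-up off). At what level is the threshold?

-45.4 dBFS

Gain reduction = -6.4 − (-19.4) = 13 dB; output overshoot = GR / (R − 1) = 13 / 0.5 = 26 dB.
Threshold = output − output overshoot = -19.4 − 26 = -45.4 dBFS.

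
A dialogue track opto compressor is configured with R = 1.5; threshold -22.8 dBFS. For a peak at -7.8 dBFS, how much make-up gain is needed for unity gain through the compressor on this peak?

Overshoot 15 dB → 15/1.5 = 10 dB after compression, so the compressed level is -22.8 + 10 = -12.8 dBFS.
Make-up = target − compressed = -7.8 − (-12.8) = 5 dB.

5 dB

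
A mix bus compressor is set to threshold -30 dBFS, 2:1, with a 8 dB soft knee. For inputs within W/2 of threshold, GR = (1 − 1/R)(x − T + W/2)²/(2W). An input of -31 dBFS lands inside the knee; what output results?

-31.28125 dBFS

x − T + W/2 = -31 − (-30) + 4 = 3.
GR = (1 − 1/2) × 3² / 16 = 0.5 × 9 / 16 = 0.28125 dB.
Output = -31 − 0.28125 = -31.28125 dBFS.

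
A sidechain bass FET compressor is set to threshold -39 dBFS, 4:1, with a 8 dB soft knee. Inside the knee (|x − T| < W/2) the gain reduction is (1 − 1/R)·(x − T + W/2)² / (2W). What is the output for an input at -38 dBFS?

x − T + W/2 = -38 − (-39) + 4 = 5.
GR = (1 − 1/4) × 5² / 16 = 0.75 × 25 / 16 = 1.171875 dB.
Output = -38 − 1.171875 = -39.171875 dBFS.

-39.171875 dBFS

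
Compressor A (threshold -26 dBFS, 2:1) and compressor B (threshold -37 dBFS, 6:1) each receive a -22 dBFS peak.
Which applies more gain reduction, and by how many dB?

B, by 10.5 dB

A: GR = 4 − 4/2 = 2 dB.
B: GR = 15 − 15/6 = 12.5 dB.
B reduces 10.5 dB more.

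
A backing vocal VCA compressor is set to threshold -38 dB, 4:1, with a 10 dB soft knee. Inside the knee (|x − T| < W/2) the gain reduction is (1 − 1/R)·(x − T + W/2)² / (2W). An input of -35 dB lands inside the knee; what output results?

x − T + W/2 = -35 − (-38) + 5 = 8.
GR = (1 − 1/4) × 8² / 20 = 0.75 × 64 / 20 = 2.4 dB.
Output = -35 − 2.4 = -37.4 dB.

-37.4 dB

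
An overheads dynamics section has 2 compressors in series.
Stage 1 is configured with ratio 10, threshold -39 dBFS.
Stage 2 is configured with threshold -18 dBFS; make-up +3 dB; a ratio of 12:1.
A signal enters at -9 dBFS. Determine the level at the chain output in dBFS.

-33 dBFS

Stage 1: 30 dB above -39 dBFS, reduced 10:1 to 3 dB above → -36 dBFS.
Stage 2: -36 dBFS is at or below the -18 dBFS threshold — no compression; make-up brings it to -33 dBFS.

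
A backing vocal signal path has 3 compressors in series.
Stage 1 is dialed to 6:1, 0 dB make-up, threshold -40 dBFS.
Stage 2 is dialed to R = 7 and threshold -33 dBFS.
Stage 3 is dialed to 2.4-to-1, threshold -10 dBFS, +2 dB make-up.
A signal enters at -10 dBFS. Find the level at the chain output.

-33 dBFS

Stage 1: 30 dB above -40 dBFS, reduced 6:1 to 5 dB above → -35 dBFS.
Stage 2: -35 dBFS ≤ -33 dBFS, so stage 2 doesn't engage; output -35 dBFS.
Stage 3: below threshold (-35 ≤ -10); passes unchanged; make-up brings it to -33 dBFS.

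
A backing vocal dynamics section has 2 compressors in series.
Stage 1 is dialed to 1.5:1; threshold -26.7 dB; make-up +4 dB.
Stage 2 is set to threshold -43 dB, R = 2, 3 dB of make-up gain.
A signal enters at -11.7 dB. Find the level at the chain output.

Stage 1: -11.7 dB is 15 dB over -26.7 dB; at 1.5:1 that becomes 10 dB over, giving -16.7 dB; +4 dB make-up → -12.7 dB.
Stage 2: -12.7 dB is 30.3 dB over -43 dB; at 2:1 that becomes 15.15 dB over, giving -27.85 dB; +3 dB make-up → -24.85 dB.

-24.85 dB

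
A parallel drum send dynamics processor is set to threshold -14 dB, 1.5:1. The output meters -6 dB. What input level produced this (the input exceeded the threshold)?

Post-compression overshoot = -6 − (-14) = 8 dB.
Undo the ratio: input overshoot = 8 × 1.5 = 12 dB, giving input = -2 dB.

-2 dB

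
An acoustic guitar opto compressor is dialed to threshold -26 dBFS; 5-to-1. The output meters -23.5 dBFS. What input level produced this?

-13.5 dBFS

The compressed level sits -23.5 − (-26) = 2.5 dB over threshold.
Input overshoot = R × output overshoot = 12.5 dB → input = -26 + 12.5 = -13.5 dBFS.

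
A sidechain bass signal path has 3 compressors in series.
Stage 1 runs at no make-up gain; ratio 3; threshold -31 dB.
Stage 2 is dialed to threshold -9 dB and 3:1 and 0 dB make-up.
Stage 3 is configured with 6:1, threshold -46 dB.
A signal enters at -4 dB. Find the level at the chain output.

-42 dB

Stage 1: 27 dB above -31 dB, reduced 3:1 to 9 dB above → -22 dB.
Stage 2: below threshold (-22 ≤ -9); passes unchanged; output -22 dB.
Stage 3: overshoot 24 dB → 24/6 = 4 dB → -42 dB.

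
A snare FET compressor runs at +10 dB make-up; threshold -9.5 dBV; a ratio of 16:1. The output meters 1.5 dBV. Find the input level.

Stripping the +10 dB make-up gives -8.5 dBV at the gain stage.
Post-compression overshoot = -8.5 − (-9.5) = 1 dB.
Before 16:1 compression the overshoot was 1 × 16 = 16 dB, so input = -9.5 + 16 = 6.5 dBV.

6.5 dBV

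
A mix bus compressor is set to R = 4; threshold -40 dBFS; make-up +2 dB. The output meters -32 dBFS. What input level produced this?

Stripping the +2 dB make-up gives -34 dBFS at the gain stage.
Post-compression overshoot = -34 − (-40) = 6 dB.
Input overshoot = R × output overshoot = 24 dB → input = -40 + 24 = -16 dBFS.

-16 dBFS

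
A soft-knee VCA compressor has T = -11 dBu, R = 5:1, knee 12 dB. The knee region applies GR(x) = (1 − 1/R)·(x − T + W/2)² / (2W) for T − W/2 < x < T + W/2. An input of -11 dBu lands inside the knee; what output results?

-12.2 dBu

x − T + W/2 = -11 − (-11) + 6 = 6.
GR = (1 − 1/5) × 6² / 24 = 0.8 × 36 / 24 = 1.2 dB.
Output = -11 − 1.2 = -12.2 dBu.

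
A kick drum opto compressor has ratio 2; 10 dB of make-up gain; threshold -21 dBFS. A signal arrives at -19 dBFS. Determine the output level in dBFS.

-10 dBFS

Overshoot: -19 − (-21) = 2 dB.
At 2:1 the overshoot is divided by 2, leaving 1 dB above threshold.
Output = -21 + 1 = -20 dBFS; make-up adds 10 dB, giving -10 dBFS.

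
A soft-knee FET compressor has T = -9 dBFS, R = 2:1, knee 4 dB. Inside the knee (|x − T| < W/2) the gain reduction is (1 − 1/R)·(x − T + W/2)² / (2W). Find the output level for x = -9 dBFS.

x − T + W/2 = -9 − (-9) + 2 = 2.
GR = (1 − 1/2) × 2² / 8 = 0.5 × 4 / 8 = 0.25 dB.
Output = -9 − 0.25 = -9.25 dBFS.

-9.25 dBFS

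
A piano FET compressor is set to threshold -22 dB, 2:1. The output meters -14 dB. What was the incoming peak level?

That's 8 dB above the -22 dB threshold.
Input overshoot = R × output overshoot = 16 dB → input = -22 + 16 = -6 dB.

-6 dB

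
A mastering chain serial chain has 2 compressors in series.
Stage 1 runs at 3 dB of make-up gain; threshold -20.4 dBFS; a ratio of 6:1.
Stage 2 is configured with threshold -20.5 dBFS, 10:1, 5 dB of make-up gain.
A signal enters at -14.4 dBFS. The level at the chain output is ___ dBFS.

-15.09 dBFS

Stage 1: 6 dB above -20.4 dBFS, reduced 6:1 to 1 dB above → -19.4 dBFS; +3 dB make-up → -16.4 dBFS.
Stage 2: overshoot 4.1 dB → 4.1/10 = 0.41 dB → -20.09 dBFS; +5 dB make-up → -15.09 dBFS.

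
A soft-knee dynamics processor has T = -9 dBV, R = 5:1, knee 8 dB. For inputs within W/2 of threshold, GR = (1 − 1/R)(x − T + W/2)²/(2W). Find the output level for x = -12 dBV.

-12.05 dBV

x − T + W/2 = -12 − (-9) + 4 = 1.
GR = (1 − 1/5) × 1² / 16 = 0.8 × 1 / 16 = 0.05 dB.
Output = -12 − 0.05 = -12.05 dBV.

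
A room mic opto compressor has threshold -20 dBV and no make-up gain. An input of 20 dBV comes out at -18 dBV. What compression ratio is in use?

20:1

Input overshoot = 20 − (-20) = 40 dB; output overshoot = -18 − (-20) = 2 dB.
Ratio = 40 / 2 = 20.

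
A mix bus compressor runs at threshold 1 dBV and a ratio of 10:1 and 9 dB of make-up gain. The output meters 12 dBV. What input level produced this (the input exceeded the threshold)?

Before make-up, the level was 12 − 9 = 3 dBV.
The compressed level sits 3 − 1 = 2 dB over threshold.
Input overshoot = R × output overshoot = 20 dB → input = 1 + 20 = 21 dBV.

21 dBV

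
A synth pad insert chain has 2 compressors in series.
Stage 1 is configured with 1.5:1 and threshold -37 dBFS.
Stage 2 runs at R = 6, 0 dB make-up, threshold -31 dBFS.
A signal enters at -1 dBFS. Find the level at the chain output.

Stage 1: 36 dB above -37 dBFS, reduced 1.5:1 to 24 dB above → -13 dBFS.
Stage 2: -13 dBFS is 18 dB over -31 dBFS; at 6:1 that becomes 3 dB over, giving -28 dBFS.

-28 dBFS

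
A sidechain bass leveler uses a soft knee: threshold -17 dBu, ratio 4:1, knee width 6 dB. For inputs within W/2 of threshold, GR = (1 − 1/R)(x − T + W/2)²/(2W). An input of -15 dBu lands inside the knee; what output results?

x − T + W/2 = -15 − (-17) + 3 = 5.
GR = (1 − 1/4) × 5² / 12 = 0.75 × 25 / 12 = 1.5625 dB.
Output = -15 − 1.5625 = -16.5625 dBu.

-16.5625 dBu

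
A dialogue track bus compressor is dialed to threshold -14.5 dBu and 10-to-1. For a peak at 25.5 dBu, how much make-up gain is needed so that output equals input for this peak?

The peak compresses to -14.5 + 40/10 = -10.5 dBu.
To reach 25.5 dBu requires 25.5 − (-10.5) = 36 dB of make-up.

36 dB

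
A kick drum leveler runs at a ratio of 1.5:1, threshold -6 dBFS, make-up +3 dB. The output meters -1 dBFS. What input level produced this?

-3 dBFS

Before make-up, the level was -1 − 3 = -4 dBFS.
Post-compression overshoot = -4 − (-6) = 2 dB.
Before 1.5:1 compression the overshoot was 2 × 1.5 = 3 dB, so input = -6 + 3 = -3 dBFS.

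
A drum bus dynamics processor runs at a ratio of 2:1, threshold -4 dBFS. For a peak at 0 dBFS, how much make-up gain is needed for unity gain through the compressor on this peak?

The peak compresses to -4 + 4/2 = -2 dBFS.
To reach 0 dBFS requires 0 − (-2) = 2 dB of make-up.

2 dB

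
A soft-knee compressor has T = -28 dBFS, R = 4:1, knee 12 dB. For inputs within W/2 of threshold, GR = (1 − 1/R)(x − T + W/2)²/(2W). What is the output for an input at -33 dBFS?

-33.03125 dBFS

x − T + W/2 = -33 − (-28) + 6 = 1.
GR = (1 − 1/4) × 1² / 24 = 0.75 × 1 / 24 = 0.03125 dB.
Output = -33 − 0.03125 = -33.03125 dBFS.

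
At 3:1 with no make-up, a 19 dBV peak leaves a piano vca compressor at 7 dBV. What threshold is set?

1 dBV

Input is 18 dB above T (since output overshoot × R = input overshoot: (7 − T)·3 = 19 − T gives T = 1 dBV).
Check: 1 + (19 − 1)/3 = 1 + 6 = 7 dBV. ✓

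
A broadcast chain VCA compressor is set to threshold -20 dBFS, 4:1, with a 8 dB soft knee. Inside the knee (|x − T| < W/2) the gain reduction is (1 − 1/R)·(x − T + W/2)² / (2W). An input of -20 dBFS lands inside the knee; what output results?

x − T + W/2 = -20 − (-20) + 4 = 4.
GR = (1 − 1/4) × 4² / 16 = 0.75 × 16 / 16 = 0.75 dB.
Output = -20 − 0.75 = -20.75 dBFS.

-20.75 dBFS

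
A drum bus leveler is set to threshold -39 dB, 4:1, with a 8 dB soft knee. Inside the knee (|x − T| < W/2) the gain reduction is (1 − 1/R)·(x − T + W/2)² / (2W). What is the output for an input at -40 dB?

x − T + W/2 = -40 − (-39) + 4 = 3.
GR = (1 − 1/4) × 3² / 16 = 0.75 × 9 / 16 = 0.421875 dB.
Output = -40 − 0.421875 = -40.421875 dB.

-40.421875 dB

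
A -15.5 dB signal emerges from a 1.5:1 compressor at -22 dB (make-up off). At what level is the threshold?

Let T be the threshold. Output overshoot = (input overshoot)/R, so -22 − T = (-15.5 − T)/1.5.
1.5·(-22 − T) = -15.5 − T → 0.5·T = -33 − (-15.5) = -17.5.
T = -17.5/0.5 = -35 dB.

-35 dB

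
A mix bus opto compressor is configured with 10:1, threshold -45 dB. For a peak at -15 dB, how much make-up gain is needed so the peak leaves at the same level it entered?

27 dB

Overshoot 30 dB → 30/10 = 3 dB after compression, so the compressed level is -45 + 3 = -42 dB.
Make-up = target − compressed = -15 − (-42) = 27 dB.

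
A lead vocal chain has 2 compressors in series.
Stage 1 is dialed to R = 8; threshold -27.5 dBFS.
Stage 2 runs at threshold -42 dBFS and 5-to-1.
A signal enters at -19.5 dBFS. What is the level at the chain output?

-38.9 dBFS

Stage 1: -19.5 dBFS is 8 dB over -27.5 dBFS; at 8:1 that becomes 1 dB over, giving -26.5 dBFS.
Stage 2: -26.5 dBFS is 15.5 dB over -42 dBFS; at 5:1 that becomes 3.1 dB over, giving -38.9 dBFS.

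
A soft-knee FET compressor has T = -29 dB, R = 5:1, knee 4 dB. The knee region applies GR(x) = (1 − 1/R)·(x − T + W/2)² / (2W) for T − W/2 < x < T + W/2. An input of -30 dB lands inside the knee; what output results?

x − T + W/2 = -30 − (-29) + 2 = 1.
GR = (1 − 1/5) × 1² / 8 = 0.8 × 1 / 8 = 0.1 dB.
Output = -30 − 0.1 = -30.1 dB.

-30.1 dB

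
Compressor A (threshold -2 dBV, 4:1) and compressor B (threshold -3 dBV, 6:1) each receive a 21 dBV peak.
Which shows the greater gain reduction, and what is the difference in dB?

B, by 2.75 dB

A: 23 dB over, compressed to 5.75 dB over, so 17.25 dB of GR.
B: 24 dB over, compressed to 4 dB over, so 20 dB of GR.
B reduces 2.75 dB more.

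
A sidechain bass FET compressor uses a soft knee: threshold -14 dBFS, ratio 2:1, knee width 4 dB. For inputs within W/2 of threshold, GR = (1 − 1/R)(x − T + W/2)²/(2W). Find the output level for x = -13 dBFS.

x − T + W/2 = -13 − (-14) + 2 = 3.
GR = (1 − 1/2) × 3² / 8 = 0.5 × 9 / 8 = 0.5625 dB.
Output = -13 − 0.5625 = -13.5625 dBFS.

-13.5625 dBFS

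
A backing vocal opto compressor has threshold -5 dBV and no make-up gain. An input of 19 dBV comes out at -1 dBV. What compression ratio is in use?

6:1

Input overshoot = 19 − (-5) = 24 dB; output overshoot = -1 − (-5) = 4 dB.
Ratio = 24 / 4 = 6.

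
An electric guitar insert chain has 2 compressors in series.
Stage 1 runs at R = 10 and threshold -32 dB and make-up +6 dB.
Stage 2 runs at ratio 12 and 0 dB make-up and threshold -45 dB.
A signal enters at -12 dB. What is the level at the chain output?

Stage 1: -12 dB is 20 dB over -32 dB; at 10:1 that becomes 2 dB over, giving -30 dB; +6 dB make-up → -24 dB.
Stage 2: overshoot 21 dB → 21/12 = 1.75 dB → -43.25 dB.

-43.25 dB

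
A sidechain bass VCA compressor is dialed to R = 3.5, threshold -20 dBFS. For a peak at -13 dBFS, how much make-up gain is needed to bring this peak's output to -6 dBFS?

Without make-up, output = threshold + overshoot/3.5 = -20 + 2 = -18 dBFS.
Gap to target: 12 dB.

12 dB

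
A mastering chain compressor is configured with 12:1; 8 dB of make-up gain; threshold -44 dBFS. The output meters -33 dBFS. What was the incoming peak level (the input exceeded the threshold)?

Stripping the +8 dB make-up gives -41 dBFS at the gain stage.
Post-compression overshoot = -41 − (-44) = 3 dB.
Before 12:1 compression the overshoot was 3 × 12 = 36 dB, so input = -44 + 36 = -8 dBFS.

-8 dBFS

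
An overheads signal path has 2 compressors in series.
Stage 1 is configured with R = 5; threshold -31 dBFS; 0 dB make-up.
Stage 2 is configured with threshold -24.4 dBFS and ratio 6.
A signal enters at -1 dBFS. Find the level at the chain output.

Stage 1: overshoot 30 dB → 30/5 = 6 dB → -25 dBFS.
Stage 2: -25 dBFS ≤ -24.4 dBFS, so stage 2 doesn't engage; output -25 dBFS.

-25 dBFS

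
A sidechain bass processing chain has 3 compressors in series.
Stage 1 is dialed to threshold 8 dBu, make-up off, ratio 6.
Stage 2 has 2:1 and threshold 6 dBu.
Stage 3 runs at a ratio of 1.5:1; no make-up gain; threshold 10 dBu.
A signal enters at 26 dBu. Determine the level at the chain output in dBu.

Stage 1: overshoot 18 dB → 18/6 = 3 dB → 11 dBu.
Stage 2: overshoot 5 dB → 5/2 = 2.5 dB → 8.5 dBu.
Stage 3: 8.5 dBu ≤ 10 dBu, so stage 3 doesn't engage; output 8.5 dBu.

8.5 dBu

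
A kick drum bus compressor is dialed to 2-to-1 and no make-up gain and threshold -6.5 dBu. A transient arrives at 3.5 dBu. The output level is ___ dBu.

-1.5 dBu

The input is 10 dB above the -6.5 dBu threshold.
At 2:1 the overshoot is divided by 2, leaving 5 dB above threshold.
Output = -6.5 + 5 = -1.5 dBu.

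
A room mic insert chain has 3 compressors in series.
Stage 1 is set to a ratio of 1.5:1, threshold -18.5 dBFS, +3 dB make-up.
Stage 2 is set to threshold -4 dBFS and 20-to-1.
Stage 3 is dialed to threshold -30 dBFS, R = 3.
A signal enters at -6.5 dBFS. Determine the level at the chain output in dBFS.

-22.5 dBFS

Stage 1: -6.5 dBFS is 12 dB over -18.5 dBFS; at 1.5:1 that becomes 8 dB over, giving -10.5 dBFS; +3 dB make-up → -7.5 dBFS.
Stage 2: -7.5 dBFS is at or below the -4 dBFS threshold — no compression; output -7.5 dBFS.
Stage 3: 22.5 dB above -30 dBFS, reduced 3:1 to 7.5 dB above → -22.5 dBFS.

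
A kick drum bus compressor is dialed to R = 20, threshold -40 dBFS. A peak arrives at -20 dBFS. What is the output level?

The input is 20 dB above the -40 dBFS threshold.
The 20 dB excess becomes 1 dB after 20:1 reduction.
That puts the output at -39 dBFS.

-39 dBFS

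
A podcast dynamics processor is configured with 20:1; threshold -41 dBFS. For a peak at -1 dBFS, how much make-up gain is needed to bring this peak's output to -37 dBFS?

2 dB

The peak compresses to -41 + 40/20 = -39 dBFS.
To reach -37 dBFS requires -37 − (-39) = 2 dB of make-up.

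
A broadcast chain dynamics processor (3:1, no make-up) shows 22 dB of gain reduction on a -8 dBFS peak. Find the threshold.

Let T be the threshold. Output overshoot = (input overshoot)/R, so -30 − T = (-8 − T)/3.
3·(-30 − T) = -8 − T → 2·T = -90 − (-8) = -82.
T = -82/2 = -41 dBFS.

-41 dBFS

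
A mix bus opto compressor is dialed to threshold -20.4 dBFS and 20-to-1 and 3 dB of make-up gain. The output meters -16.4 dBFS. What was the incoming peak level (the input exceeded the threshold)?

-0.4 dBFS

Stripping the +3 dB make-up gives -19.4 dBFS at the gain stage.
The compressed level sits -19.4 − (-20.4) = 1 dB over threshold.
Input overshoot = R × output overshoot = 20 dB → input = -20.4 + 20 = -0.4 dBFS.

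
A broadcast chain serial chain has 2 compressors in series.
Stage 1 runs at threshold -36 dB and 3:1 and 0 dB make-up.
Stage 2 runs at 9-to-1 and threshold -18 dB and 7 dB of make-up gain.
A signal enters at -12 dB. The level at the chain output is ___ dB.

Stage 1: overshoot 24 dB → 24/3 = 8 dB → -28 dB.
Stage 2: -28 dB ≤ -18 dB, so stage 2 doesn't engage; make-up brings it to -21 dB.

-21 dB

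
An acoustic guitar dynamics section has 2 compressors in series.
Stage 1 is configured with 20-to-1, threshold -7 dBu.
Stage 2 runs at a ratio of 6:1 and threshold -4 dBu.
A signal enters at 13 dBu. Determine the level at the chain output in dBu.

-6 dBu

Stage 1: 20 dB above -7 dBu, reduced 20:1 to 1 dB above → -6 dBu.
Stage 2: -6 dBu ≤ -4 dBu, so stage 2 doesn't engage; output -6 dBu.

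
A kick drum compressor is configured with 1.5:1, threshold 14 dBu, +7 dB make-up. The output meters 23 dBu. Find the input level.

17 dBu

Before make-up, the level was 23 − 7 = 16 dBu.
That's 2 dB above the 14 dBu threshold.
Input overshoot = R × output overshoot = 3 dB → input = 14 + 3 = 17 dBu.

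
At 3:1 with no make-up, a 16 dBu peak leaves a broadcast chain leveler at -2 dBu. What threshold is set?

-11 dBu

Gain reduction = 16 − (-2) = 18 dB; output overshoot = GR / (R − 1) = 18 / 2 = 9 dB.
Threshold = output − output overshoot = -2 − 9 = -11 dBu.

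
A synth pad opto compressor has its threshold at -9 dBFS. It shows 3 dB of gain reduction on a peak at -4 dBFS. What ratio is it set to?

2.5:1

Input overshoot = -4 − (-9) = 5 dB.
Output overshoot = 5 − 3 = 2 dB.
Ratio = input overshoot / output overshoot = 5 / 2 = 2.5.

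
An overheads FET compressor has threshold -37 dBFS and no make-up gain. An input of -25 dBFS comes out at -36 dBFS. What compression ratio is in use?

Input overshoot = -25 − (-37) = 12 dB; output overshoot = -36 − (-37) = 1 dB.
Ratio = 12 / 1 = 12.

12:1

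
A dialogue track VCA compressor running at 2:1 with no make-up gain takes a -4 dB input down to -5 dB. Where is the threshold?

-6 dB

Let T be the threshold. Output overshoot = (input overshoot)/R, so -5 − T = (-4 − T)/2.
2·(-5 − T) = -4 − T → 1·T = -10 − (-4) = -6.
T = -6/1 = -6 dB.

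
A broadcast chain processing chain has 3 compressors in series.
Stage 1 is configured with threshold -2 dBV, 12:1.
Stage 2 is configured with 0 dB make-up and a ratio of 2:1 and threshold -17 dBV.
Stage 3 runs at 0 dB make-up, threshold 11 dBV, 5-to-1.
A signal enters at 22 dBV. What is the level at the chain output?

Stage 1: 22 dBV is 24 dB over -2 dBV; at 12:1 that becomes 2 dB over, giving 0 dBV.
Stage 2: overshoot 17 dB → 17/2 = 8.5 dB → -8.5 dBV.
Stage 3: -8.5 dBV is at or below the 11 dBV threshold — no compression; output -8.5 dBV.

-8.5 dBV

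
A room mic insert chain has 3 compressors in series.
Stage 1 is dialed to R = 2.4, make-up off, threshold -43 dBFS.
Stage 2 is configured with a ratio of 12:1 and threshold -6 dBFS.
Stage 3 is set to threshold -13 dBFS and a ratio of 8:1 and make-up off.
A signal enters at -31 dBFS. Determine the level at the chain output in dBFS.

Stage 1: 12 dB above -43 dBFS, reduced 2.4:1 to 5 dB above → -38 dBFS.
Stage 2: -38 dBFS ≤ -6 dBFS, so stage 2 doesn't engage; output -38 dBFS.
Stage 3: -38 dBFS is at or below the -13 dBFS threshold — no compression; output -38 dBFS.

-38 dBFS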